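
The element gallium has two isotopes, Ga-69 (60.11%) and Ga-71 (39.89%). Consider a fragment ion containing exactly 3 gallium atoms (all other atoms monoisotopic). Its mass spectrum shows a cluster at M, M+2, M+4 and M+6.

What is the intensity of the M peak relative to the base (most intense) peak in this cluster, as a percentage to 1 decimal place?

(0.6011 + 0.3989)^3 gives M 0.2172, M+2 0.4324, M+4 0.2869, M+6 0.0635; the largest is M+2.
P(M+2) = C(3,1) × 0.6011^2 × 0.3989^1 = 3 × 0.36132121 × 0.3989 = 0.432393 (base)
P(M) = C(3,0) × 0.6011^3 × 0.3989^0 = 1 × 0.21719018 × 1.0000 = 0.217190
Relative intensity = 0.217190 / 0.432393 × 100 = 50.2

50.2%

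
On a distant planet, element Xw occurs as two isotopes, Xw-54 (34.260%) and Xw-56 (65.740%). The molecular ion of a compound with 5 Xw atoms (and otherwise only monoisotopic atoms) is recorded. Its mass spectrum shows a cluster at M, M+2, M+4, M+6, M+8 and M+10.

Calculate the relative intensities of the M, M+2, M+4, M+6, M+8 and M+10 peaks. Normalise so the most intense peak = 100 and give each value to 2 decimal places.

1.42 : 13.58 : 52.11 : 100.00 : 95.94 : 36.82

The 5 Xw atoms are independent, so intensities follow the terms of (0.34260 + 0.65740)^5.
P(M) = 0.34260^5 = 0.004720
P(M+2) = 5 × 0.34260^4 × 0.65740^1 = 0.045284
P(M+4) = 10 × 0.34260^3 × 0.65740^2 = 0.173789
P(M+6) = 10 × 0.34260^2 × 0.65740^3 = 0.333475
P(M+8) = 5 × 0.34260^1 × 0.65740^4 = 0.319946
P(M+10) = 0.65740^5 = 0.122786
The M+6 peak is largest (0.333475); scaling to 100 gives 1.42 : 13.58 : 52.11 : 100.00 : 95.94 : 36.82.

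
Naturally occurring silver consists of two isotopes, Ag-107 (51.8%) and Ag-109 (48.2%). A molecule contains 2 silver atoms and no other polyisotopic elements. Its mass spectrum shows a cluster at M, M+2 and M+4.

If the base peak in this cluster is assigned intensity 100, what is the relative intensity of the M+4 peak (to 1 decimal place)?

(0.518 + 0.482)^2 gives M 0.2683, M+2 0.4994, M+4 0.2323; the largest is M+2.
P(M+2) = C(2,1) × 0.518^1 × 0.482^1 = 2 × 0.5180 × 0.4820 = 0.499352 (base)
P(M+4) = C(2,2) × 0.518^0 × 0.482^2 = 1 × 1.0000 × 0.232324 = 0.232324
Relative intensity = 0.232324 / 0.499352 × 100 = 46.5

46.5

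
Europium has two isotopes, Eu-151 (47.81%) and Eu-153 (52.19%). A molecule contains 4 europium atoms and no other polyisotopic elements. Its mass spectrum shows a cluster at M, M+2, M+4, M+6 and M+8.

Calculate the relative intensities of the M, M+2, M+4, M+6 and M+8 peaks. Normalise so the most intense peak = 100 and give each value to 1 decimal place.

14.0 : 61.1 : 100.0 : 72.8 : 19.9

The 4 Eu atoms are independent, so intensities follow the terms of (0.4781 + 0.5219)^4.
P(M) = 0.4781^4 = 0.052249
P(M+2) = 4 × 0.4781^3 × 0.5219^1 = 0.228141
P(M+4) = 6 × 0.4781^2 × 0.5219^2 = 0.373563
P(M+6) = 4 × 0.4781^1 × 0.5219^3 = 0.271857
P(M+8) = 0.5219^4 = 0.074191
The M+4 peak is largest (0.373563); scaling to 100 gives 14.0 : 61.1 : 100.0 : 72.8 : 19.9.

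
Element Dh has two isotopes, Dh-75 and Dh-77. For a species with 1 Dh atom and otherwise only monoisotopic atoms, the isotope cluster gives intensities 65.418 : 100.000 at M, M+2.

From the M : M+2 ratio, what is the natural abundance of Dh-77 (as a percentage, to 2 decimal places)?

Let p = fractional abundance of Dh-75. I(M+2)/I(M) = [C(1,1)·p^0·(1−p)] / p^1 = 1·(1−p)/p = 100.000/65.418 = 1.5286
(1−p)/p = 1.5286/1 = 1.5286  ⇒  p = 1/(1 + 1.5286) = 0.3955
Dh-75: 39.55%, Dh-77: 60.45%.

60.45%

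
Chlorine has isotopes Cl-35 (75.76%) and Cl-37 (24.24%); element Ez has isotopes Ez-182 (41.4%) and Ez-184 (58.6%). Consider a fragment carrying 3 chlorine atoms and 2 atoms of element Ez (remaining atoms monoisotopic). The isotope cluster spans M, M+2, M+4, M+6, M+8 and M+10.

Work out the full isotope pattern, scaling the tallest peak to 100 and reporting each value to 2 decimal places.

Chlorine pattern (n=3): 0.4348304 : 0.41738208 : 0.13354464 : 0.01424288
Element Ez pattern (n=2): 0.171396 : 0.485208 : 0.343396
Convolve the two distributions (both contribute in 2-u steps):
  M: 0.4348304×0.171396 = 0.074528
  M+2: 0.4348304×0.485208 + 0.41738208×0.171396 = 0.282521
  M+4: 0.4348304×0.343396 + 0.41738208×0.485208 + 0.13354464×0.171396 = 0.374725
  M+6: 0.41738208×0.343396 + 0.13354464×0.485208 + 0.01424288×0.171396 = 0.210565
  M+8: 0.13354464×0.343396 + 0.01424288×0.485208 = 0.052769
  M+10: 0.01424288×0.343396 = 0.004891
Scale to base peak (0.374725) = 100: 19.89 : 75.39 : 100.00 : 56.19 : 14.08 : 1.31

19.89 : 75.39 : 100.00 : 56.19 : 14.08 : 1.31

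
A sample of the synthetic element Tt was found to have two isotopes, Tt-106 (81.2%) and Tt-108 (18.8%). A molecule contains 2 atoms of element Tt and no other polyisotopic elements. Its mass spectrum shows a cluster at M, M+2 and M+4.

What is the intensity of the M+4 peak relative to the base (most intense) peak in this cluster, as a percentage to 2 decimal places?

5.36%

Binomial terms of (0.812 + 0.188)^2: M 0.6593, M+2 0.3053, M+4 0.0353 → M is the base peak.
P(M) = C(2,0) × 0.812^2 × 0.188^0 = 1 × 0.659344 × 1.0000 = 0.659344 (base)
P(M+4) = C(2,2) × 0.812^0 × 0.188^2 = 1 × 1.0000 × 0.035344 = 0.035344
Relative intensity = 0.035344 / 0.659344 × 100 = 5.36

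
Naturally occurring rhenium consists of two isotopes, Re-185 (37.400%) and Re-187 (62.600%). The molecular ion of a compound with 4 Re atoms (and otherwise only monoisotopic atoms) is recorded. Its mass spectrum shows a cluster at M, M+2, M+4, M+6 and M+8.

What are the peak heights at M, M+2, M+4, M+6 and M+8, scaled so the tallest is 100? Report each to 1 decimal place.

Each Re atom is independently Re-185 (p = 0.37400) or Re-187 (q = 0.62600); the cluster is the binomial expansion (p + q)^4.
P(M) = 0.37400^4 = 0.019565
P(M+2) = 4 × 0.37400^3 × 0.62600^1 = 0.130993
P(M+4) = 6 × 0.37400^2 × 0.62600^2 = 0.328884
P(M+6) = 4 × 0.37400^1 × 0.62600^3 = 0.366990
P(M+8) = 0.62600^4 = 0.153567
The M+6 peak is largest (0.366990); scaling to 100 gives 5.3 : 35.7 : 89.6 : 100.0 : 41.8.

5.3 : 35.7 : 89.6 : 100.0 : 41.8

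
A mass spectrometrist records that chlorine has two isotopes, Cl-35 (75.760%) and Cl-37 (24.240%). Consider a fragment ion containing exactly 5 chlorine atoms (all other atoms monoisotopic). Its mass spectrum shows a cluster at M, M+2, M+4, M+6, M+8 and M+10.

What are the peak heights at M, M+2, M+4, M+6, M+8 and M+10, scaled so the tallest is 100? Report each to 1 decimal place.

62.5 : 100.0 : 64.0 : 20.5 : 3.3 : 0.2

The 5 Cl atoms are independent, so intensities follow the terms of (0.75760 + 0.24240)^5.
P(M) = 0.75760^5 = 0.249574
P(M+2) = 5 × 0.75760^4 × 0.24240^1 = 0.399266
P(M+4) = 10 × 0.75760^3 × 0.24240^2 = 0.255497
P(M+6) = 10 × 0.75760^2 × 0.24240^3 = 0.081748
P(M+8) = 5 × 0.75760^1 × 0.24240^4 = 0.013078
P(M+10) = 0.24240^5 = 0.000837
The M+2 peak is largest (0.399266); scaling to 100 gives 62.5 : 100.0 : 64.0 : 20.5 : 3.3 : 0.2.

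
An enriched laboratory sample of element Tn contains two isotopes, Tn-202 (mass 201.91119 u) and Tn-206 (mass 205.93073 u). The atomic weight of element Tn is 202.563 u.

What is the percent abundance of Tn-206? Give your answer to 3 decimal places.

With x = fraction of Tn-202 (so Tn-206 is 1 − x):
201.91119·x + 205.93073·(1 − x) = 202.563
(201.91119 − 205.93073)·x = 202.563 − 205.93073
x = -3.36773 / -4.01954 = 0.83784 → 83.784% Tn-202, 16.216% Tn-206.

16.216%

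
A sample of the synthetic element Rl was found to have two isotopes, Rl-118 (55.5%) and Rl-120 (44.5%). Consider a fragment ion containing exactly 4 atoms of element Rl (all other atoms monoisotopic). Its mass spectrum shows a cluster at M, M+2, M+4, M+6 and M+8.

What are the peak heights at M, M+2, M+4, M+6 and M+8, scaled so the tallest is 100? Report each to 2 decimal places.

Expanding (0.555 + 0.445)^4:
P(M) = 0.555^4 = 0.094879
P(M+2) = 4 × 0.555^3 × 0.445^1 = 0.304298
P(M+4) = 6 × 0.555^2 × 0.445^2 = 0.365980
P(M+6) = 4 × 0.555^1 × 0.445^3 = 0.195629
P(M+8) = 0.445^4 = 0.039214
The M+4 peak is largest (0.365980); scaling to 100 gives 25.92 : 83.15 : 100.00 : 53.45 : 10.71.

25.92 : 83.15 : 100.00 : 53.45 : 10.71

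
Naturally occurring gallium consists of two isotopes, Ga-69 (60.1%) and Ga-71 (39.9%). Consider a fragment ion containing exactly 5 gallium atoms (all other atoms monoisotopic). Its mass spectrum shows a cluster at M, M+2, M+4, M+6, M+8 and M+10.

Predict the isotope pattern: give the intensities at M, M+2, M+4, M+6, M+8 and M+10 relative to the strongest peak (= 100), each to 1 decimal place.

Expanding (0.601 + 0.399)^5:
P(M) = 0.601^5 = 0.078410
P(M+2) = 5 × 0.601^4 × 0.399^1 = 0.260280
P(M+4) = 10 × 0.601^3 × 0.399^2 = 0.345596
P(M+6) = 10 × 0.601^2 × 0.399^3 = 0.229439
P(M+8) = 5 × 0.601^1 × 0.399^4 = 0.076162
P(M+10) = 0.399^5 = 0.010113
The M+4 peak is largest (0.345596); scaling to 100 gives 22.7 : 75.3 : 100.0 : 66.4 : 22.0 : 2.9.

22.7 : 75.3 : 100.0 : 66.4 : 22.0 : 2.9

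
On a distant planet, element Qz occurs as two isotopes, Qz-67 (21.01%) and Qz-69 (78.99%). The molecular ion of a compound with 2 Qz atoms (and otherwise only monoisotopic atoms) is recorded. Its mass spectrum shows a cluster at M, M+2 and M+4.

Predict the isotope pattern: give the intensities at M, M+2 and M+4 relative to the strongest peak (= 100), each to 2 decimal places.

7.07 : 53.20 : 100.00

Expanding (0.2101 + 0.7899)^2:
P(M) = 0.2101^2 = 0.044142
P(M+2) = 2 × 0.2101^1 × 0.7899^1 = 0.331916
P(M+4) = 0.7899^2 = 0.623942
The M+4 peak is largest (0.623942); scaling to 100 gives 7.07 : 53.20 : 100.00.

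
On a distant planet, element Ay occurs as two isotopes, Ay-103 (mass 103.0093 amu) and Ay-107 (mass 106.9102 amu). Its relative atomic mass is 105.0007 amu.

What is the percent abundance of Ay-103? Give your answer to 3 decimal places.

48.950%

Writing the weighted mean with unknown fraction x of Ay-103:
103.0093·x + 106.9102·(1 − x) = 105.0007
(103.0093 − 106.9102)·x = 105.0007 − 106.9102
x = -1.9095 / -3.9009 = 0.48950 → 48.950% Ay-103, 51.050% Ay-107.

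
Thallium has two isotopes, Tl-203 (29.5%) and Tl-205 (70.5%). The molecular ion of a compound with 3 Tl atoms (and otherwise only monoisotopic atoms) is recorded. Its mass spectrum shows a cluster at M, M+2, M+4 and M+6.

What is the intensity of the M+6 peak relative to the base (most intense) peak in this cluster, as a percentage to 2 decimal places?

79.66%

Term probabilities: M 0.0257, M+2 0.1841, M+4 0.4399, M+6 0.3504. Base peak = M+4.
P(M+4) = C(3,2) × 0.295^1 × 0.705^2 = 3 × 0.2950 × 0.497025 = 0.439867 (base)
P(M+6) = C(3,3) × 0.295^0 × 0.705^3 = 1 × 1.0000 × 0.35040263 = 0.350403
Relative intensity = 0.350403 / 0.439867 × 100 = 79.66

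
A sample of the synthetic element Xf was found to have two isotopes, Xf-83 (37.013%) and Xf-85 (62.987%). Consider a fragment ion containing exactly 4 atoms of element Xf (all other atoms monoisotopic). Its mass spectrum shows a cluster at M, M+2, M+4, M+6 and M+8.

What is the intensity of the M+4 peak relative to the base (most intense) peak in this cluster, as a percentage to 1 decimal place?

Binomial terms of (0.37013 + 0.62987)^4: M 0.0188, M+2 0.1278, M+4 0.3261, M+6 0.3700, M+8 0.1574 → M+6 is the base peak.
P(M+6) = C(4,3) × 0.37013^1 × 0.62987^3 = 4 × 0.37013 × 0.24989224 = 0.369970 (base)
P(M+4) = C(4,2) × 0.37013^2 × 0.62987^2 = 6 × 0.13699622 × 0.39673622 = 0.326108
Relative intensity = 0.326108 / 0.369970 × 100 = 88.1

88.1%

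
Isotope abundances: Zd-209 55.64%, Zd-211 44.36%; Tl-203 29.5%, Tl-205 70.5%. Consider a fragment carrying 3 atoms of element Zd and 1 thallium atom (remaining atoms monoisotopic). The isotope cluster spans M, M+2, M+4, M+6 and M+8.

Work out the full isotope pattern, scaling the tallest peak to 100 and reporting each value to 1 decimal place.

13.1 : 62.7 : 100.0 : 66.4 : 15.9

Element Zd pattern (n=3): 0.17225085 : 0.41199034 : 0.32846678 : 0.08729203
Thallium pattern (n=1): 0.2950 : 0.7050
Convolve the two distributions (both contribute in 2-u steps):
  M: 0.17225085×0.2950 = 0.050814
  M+2: 0.17225085×0.7050 + 0.41199034×0.2950 = 0.242974
  M+4: 0.41199034×0.7050 + 0.32846678×0.2950 = 0.387351
  M+6: 0.32846678×0.7050 + 0.08729203×0.2950 = 0.257320
  M+8: 0.08729203×0.7050 = 0.061541
Scale to base peak (0.387351) = 100: 13.1 : 62.7 : 100.0 : 66.4 : 15.9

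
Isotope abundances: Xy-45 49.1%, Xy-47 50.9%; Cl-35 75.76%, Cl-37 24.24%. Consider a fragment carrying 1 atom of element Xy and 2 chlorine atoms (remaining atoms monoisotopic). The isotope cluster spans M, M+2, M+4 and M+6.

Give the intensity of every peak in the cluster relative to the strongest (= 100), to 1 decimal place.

59.6 : 100.0 : 45.7 : 6.3

Element Xy pattern (n=1): 0.4910 : 0.5090
Chlorine pattern (n=2): 0.57395776 : 0.36728448 : 0.05875776
Convolve the two distributions (both contribute in 2-u steps):
  M: 0.4910×0.57395776 = 0.281813
  M+2: 0.4910×0.36728448 + 0.5090×0.57395776 = 0.472481
  M+4: 0.4910×0.05875776 + 0.5090×0.36728448 = 0.215798
  M+6: 0.5090×0.05875776 = 0.029908
Scale to base peak (0.472481) = 100: 59.6 : 100.0 : 45.7 : 6.3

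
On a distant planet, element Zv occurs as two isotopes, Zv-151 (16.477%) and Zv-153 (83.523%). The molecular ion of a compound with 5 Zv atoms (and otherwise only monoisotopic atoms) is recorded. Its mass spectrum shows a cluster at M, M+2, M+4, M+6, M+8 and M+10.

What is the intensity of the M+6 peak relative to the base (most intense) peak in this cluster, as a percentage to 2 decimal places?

38.92%

Binomial terms of (0.16477 + 0.83523)^5: M 0.0001, M+2 0.0031, M+4 0.0312, M+6 0.1582, M+8 0.4009, M+10 0.4065 → M+10 is the base peak.
P(M+10) = C(5,5) × 0.16477^0 × 0.83523^5 = 1 × 1.0000 × 0.4064718 = 0.406472 (base)
P(M+6) = C(5,3) × 0.16477^2 × 0.83523^3 = 10 × 0.02714915 × 0.58266409 = 0.158188
Relative intensity = 0.158188 / 0.406472 × 100 = 38.92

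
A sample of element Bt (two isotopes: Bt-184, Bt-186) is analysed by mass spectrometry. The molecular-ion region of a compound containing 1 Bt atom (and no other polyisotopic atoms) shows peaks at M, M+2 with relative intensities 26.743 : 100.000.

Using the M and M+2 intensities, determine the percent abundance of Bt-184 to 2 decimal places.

21.10%

Write p for the Bt-184 fraction. I(M+2)/I(M) = [C(1,1)·p^0·(1−p)] / p^1 = 1·(1−p)/p = 100.000/26.743 = 3.7393
(1−p)/p = 3.7393/1 = 3.7393  ⇒  p = 1/(1 + 3.7393) = 0.2110
Bt-184: 21.10%, Bt-186: 78.90%.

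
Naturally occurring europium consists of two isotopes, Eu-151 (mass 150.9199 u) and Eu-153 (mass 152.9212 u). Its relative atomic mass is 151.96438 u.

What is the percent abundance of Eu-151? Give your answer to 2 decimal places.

47.81%

With x = fraction of Eu-151 (so Eu-153 is 1 − x):
150.9199·x + 152.9212·(1 − x) = 151.96438
(150.9199 − 152.9212)·x = 151.96438 − 152.9212
x = -0.95682 / -2.0013 = 0.47810 → 47.81% Eu-151, 52.19% Eu-153.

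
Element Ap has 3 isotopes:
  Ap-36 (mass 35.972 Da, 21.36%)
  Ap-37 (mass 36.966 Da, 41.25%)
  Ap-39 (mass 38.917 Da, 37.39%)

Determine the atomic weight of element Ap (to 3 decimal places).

37.483 Da

The abundance-weighted mean is 0.2136 × 35.972 + 0.4125 × 36.966 + 0.3739 × 38.917
= 7.6836 + 15.2485 + 14.5511 = 37.4832 Da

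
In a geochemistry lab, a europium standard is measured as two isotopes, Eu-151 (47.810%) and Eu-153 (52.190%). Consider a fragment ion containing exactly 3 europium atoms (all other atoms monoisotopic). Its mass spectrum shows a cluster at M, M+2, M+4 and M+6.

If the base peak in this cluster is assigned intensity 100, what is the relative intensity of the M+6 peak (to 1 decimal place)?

Term probabilities: M 0.1093, M+2 0.3579, M+4 0.3907, M+6 0.1422. Base peak = M+4.
P(M+4) = C(3,2) × 0.47810^1 × 0.52190^2 = 3 × 0.4781 × 0.27237961 = 0.390674 (base)
P(M+6) = C(3,3) × 0.47810^0 × 0.52190^3 = 1 × 1.0000 × 0.14215492 = 0.142155
Relative intensity = 0.142155 / 0.390674 × 100 = 36.4

36.4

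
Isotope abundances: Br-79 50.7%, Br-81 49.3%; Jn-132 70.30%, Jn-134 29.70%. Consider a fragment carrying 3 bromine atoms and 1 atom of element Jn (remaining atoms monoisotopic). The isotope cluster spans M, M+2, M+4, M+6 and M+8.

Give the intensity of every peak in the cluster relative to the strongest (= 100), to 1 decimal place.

Bromine pattern (n=3): 0.13032384 : 0.38017547 : 0.36967753 : 0.11982316
Element Jn pattern (n=1): 0.7030 : 0.2970
Convolve the two distributions (both contribute in 2-u steps):
  M: 0.13032384×0.7030 = 0.091618
  M+2: 0.13032384×0.2970 + 0.38017547×0.7030 = 0.305970
  M+4: 0.38017547×0.2970 + 0.36967753×0.7030 = 0.372795
  M+6: 0.36967753×0.2970 + 0.11982316×0.7030 = 0.194030
  M+8: 0.11982316×0.2970 = 0.035587
Scale to base peak (0.372795) = 100: 24.6 : 82.1 : 100.0 : 52.0 : 9.5

24.6 : 82.1 : 100.0 : 52.0 : 9.5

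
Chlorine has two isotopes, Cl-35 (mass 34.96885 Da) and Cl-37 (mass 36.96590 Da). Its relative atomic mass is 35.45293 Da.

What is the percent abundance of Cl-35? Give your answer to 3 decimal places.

75.760%

Writing the weighted mean with unknown fraction x of Cl-35:
34.96885·x + 36.96590·(1 − x) = 35.45293
(34.96885 − 36.96590)·x = 35.45293 − 36.96590
x = -1.51297 / -1.99705 = 0.75760 → 75.760% Cl-35, 24.240% Cl-37.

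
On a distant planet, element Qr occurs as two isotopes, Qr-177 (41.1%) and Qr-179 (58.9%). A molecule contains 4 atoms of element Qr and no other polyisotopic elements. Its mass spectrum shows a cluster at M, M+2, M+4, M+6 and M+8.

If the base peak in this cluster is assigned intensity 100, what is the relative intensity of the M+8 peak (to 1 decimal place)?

Binomial terms of (0.411 + 0.589)^4: M 0.0285, M+2 0.1636, M+4 0.3516, M+6 0.3359, M+8 0.1204 → M+4 is the base peak.
P(M+4) = C(4,2) × 0.411^2 × 0.589^2 = 6 × 0.168921 × 0.346921 = 0.351613 (base)
P(M+8) = C(4,4) × 0.411^0 × 0.589^4 = 1 × 1.0000 × 0.12035418 = 0.120354
Relative intensity = 0.120354 / 0.351613 × 100 = 34.2

34.2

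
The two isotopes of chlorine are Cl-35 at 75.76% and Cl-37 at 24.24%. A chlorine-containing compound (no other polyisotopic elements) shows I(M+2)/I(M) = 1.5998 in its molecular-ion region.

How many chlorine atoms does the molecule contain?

The M+2/M ratio from n Cl atoms is n · q/p = n · 0.2424/0.7576.
n = 1.5998 × 0.7576/0.2424 = 5.00 ≈ 5

5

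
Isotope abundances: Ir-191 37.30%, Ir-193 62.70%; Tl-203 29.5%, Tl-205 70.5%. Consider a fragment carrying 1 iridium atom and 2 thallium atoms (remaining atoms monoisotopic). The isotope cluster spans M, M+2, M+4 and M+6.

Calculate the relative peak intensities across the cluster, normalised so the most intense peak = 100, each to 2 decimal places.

Iridium pattern (n=1): 0.3730 : 0.6270
Thallium pattern (n=2): 0.087025 : 0.41595 : 0.497025
Convolve the two distributions (both contribute in 2-u steps):
  M: 0.3730×0.087025 = 0.032460
  M+2: 0.3730×0.41595 + 0.6270×0.087025 = 0.209714
  M+4: 0.3730×0.497025 + 0.6270×0.41595 = 0.446191
  M+6: 0.6270×0.497025 = 0.311635
Scale to base peak (0.446191) = 100: 7.27 : 47.00 : 100.00 : 69.84

7.27 : 47.00 : 100.00 : 69.84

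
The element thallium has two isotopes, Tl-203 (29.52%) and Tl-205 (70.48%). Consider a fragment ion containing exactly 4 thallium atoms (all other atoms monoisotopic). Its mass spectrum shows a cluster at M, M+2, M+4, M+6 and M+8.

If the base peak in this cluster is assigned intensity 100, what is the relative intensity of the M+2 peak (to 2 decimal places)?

17.54

Term probabilities: M 0.0076, M+2 0.0725, M+4 0.2597, M+6 0.4134, M+8 0.2468. Base peak = M+6.
P(M+6) = C(4,3) × 0.2952^1 × 0.7048^3 = 4 × 0.2952 × 0.35010449 = 0.413403 (base)
P(M+2) = C(4,1) × 0.2952^3 × 0.7048^1 = 4 × 0.02572463 × 0.7048 = 0.072523
Relative intensity = 0.072523 / 0.413403 × 100 = 17.54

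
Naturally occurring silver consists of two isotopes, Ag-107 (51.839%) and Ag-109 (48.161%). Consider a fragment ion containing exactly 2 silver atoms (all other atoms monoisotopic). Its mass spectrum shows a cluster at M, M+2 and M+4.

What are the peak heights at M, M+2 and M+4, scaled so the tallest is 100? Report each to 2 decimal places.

53.82 : 100.00 : 46.45

The 2 Ag atoms are independent, so intensities follow the terms of (0.51839 + 0.48161)^2.
P(M) = 0.51839^2 = 0.268728
P(M+2) = 2 × 0.51839^1 × 0.48161^1 = 0.499324
P(M+4) = 0.48161^2 = 0.231948
The M+2 peak is largest (0.499324); scaling to 100 gives 53.82 : 100.00 : 46.45.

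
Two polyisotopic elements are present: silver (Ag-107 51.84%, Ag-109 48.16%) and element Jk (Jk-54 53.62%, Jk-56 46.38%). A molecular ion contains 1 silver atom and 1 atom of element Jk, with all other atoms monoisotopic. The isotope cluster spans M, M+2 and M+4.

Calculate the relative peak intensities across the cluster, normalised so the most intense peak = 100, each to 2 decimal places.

55.74 : 100.00 : 44.79

Silver pattern (n=1): 0.5184 : 0.4816
Element Jk pattern (n=1): 0.5362 : 0.4638
Convolve the two distributions (both contribute in 2-u steps):
  M: 0.5184×0.5362 = 0.277966
  M+2: 0.5184×0.4638 + 0.4816×0.5362 = 0.498668
  M+4: 0.4816×0.4638 = 0.223366
Scale to base peak (0.498668) = 100: 55.74 : 100.00 : 44.79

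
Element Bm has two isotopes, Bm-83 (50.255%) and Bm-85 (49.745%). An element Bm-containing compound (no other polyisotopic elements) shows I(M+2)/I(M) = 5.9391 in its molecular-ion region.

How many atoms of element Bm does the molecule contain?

With n Bm atoms, P(M+2)/P(M) = C(n,1)·p^(n−1)q / p^n = n·q/p = n · 0.49745/0.50255.
n = 5.9391 × 0.50255/0.49745 = 6.00 ≈ 6

6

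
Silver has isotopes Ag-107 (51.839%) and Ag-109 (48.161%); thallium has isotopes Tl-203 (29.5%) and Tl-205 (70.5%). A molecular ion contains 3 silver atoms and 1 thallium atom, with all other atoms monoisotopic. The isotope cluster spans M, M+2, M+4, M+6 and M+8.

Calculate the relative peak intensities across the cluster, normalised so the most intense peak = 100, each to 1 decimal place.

10.8 : 56.0 : 100.0 : 75.6 : 20.7

Silver pattern (n=3): 0.13930601 : 0.38826655 : 0.36071887 : 0.11170857
Thallium pattern (n=1): 0.2950 : 0.7050
Convolve the two distributions (both contribute in 2-u steps):
  M: 0.13930601×0.2950 = 0.041095
  M+2: 0.13930601×0.7050 + 0.38826655×0.2950 = 0.212749
  M+4: 0.38826655×0.7050 + 0.36071887×0.2950 = 0.380140
  M+6: 0.36071887×0.7050 + 0.11170857×0.2950 = 0.287261
  M+8: 0.11170857×0.7050 = 0.078755
Scale to base peak (0.380140) = 100: 10.8 : 56.0 : 100.0 : 75.6 : 20.7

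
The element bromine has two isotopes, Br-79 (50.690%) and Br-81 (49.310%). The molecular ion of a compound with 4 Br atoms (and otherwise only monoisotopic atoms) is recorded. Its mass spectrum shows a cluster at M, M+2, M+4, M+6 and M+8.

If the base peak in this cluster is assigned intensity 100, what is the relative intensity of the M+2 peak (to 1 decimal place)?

68.5

Binomial terms of (0.50690 + 0.49310)^4: M 0.0660, M+2 0.2569, M+4 0.3749, M+6 0.2431, M+8 0.0591 → M+4 is the base peak.
P(M+4) = C(4,2) × 0.50690^2 × 0.49310^2 = 6 × 0.25694761 × 0.24314761 = 0.374857 (base)
P(M+2) = C(4,1) × 0.50690^3 × 0.49310^1 = 4 × 0.13024674 × 0.4931 = 0.256899
Relative intensity = 0.256899 / 0.374857 × 100 = 68.5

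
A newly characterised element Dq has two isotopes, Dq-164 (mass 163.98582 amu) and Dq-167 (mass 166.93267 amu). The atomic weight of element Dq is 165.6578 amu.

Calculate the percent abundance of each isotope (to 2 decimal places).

Writing the weighted mean with unknown fraction x of Dq-164:
163.98582·x + 166.93267·(1 − x) = 165.6578
(163.98582 − 166.93267)·x = 165.6578 − 166.93267
x = -1.27487 / -2.94685 = 0.43262 → 43.26% Dq-164, 56.74% Dq-167.

Dq-164: 43.26%, Dq-167: 56.74%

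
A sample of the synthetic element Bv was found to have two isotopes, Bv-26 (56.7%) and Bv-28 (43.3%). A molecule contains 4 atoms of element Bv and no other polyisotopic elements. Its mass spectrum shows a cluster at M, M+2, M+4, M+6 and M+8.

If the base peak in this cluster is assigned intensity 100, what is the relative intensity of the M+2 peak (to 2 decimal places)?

Binomial terms of (0.567 + 0.433)^4: M 0.1034, M+2 0.3157, M+4 0.3617, M+6 0.1841, M+8 0.0352 → M+4 is the base peak.
P(M+4) = C(4,2) × 0.567^2 × 0.433^2 = 6 × 0.321489 × 0.187489 = 0.361654 (base)
P(M+2) = C(4,1) × 0.567^3 × 0.433^1 = 4 × 0.18228426 × 0.4330 = 0.315716
Relative intensity = 0.315716 / 0.361654 × 100 = 87.30

87.30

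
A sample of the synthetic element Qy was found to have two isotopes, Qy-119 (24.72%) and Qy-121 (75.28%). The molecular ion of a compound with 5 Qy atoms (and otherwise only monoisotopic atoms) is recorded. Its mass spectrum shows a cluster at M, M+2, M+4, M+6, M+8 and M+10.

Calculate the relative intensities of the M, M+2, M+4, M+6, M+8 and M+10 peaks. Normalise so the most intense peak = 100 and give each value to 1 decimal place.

Expanding (0.2472 + 0.7528)^5:
P(M) = 0.2472^5 = 0.000923
P(M+2) = 5 × 0.2472^4 × 0.7528^1 = 0.014055
P(M+4) = 10 × 0.2472^3 × 0.7528^2 = 0.085606
P(M+6) = 10 × 0.2472^2 × 0.7528^3 = 0.260697
P(M+8) = 5 × 0.2472^1 × 0.7528^4 = 0.396951
P(M+10) = 0.7528^5 = 0.241768
The M+8 peak is largest (0.396951); scaling to 100 gives 0.2 : 3.5 : 21.6 : 65.7 : 100.0 : 60.9.

0.2 : 3.5 : 21.6 : 65.7 : 100.0 : 60.9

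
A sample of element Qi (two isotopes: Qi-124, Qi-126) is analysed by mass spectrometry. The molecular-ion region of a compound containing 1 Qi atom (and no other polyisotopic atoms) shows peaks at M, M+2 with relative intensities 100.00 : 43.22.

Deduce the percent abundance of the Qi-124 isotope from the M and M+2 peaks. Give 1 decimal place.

69.8%

Write p for the Qi-124 fraction. I(M+2)/I(M) = [C(1,1)·p^0·(1−p)] / p^1 = 1·(1−p)/p = 43.22/100.00 = 0.4322
(1−p)/p = 0.4322/1 = 0.4322  ⇒  p = 1/(1 + 0.4322) = 0.6982
Qi-124: 69.8%, Qi-126: 30.2%.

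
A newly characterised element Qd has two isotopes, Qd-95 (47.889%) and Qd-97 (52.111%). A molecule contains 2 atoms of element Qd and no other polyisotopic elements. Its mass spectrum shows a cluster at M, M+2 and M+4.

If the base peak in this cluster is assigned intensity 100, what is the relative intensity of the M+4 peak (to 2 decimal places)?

54.41

(0.47889 + 0.52111)^2 gives M 0.2293, M+2 0.4991, M+4 0.2716; the largest is M+2.
P(M+2) = C(2,1) × 0.47889^1 × 0.52111^1 = 2 × 0.47889 × 0.52111 = 0.499109 (base)
P(M+4) = C(2,2) × 0.47889^0 × 0.52111^2 = 1 × 1.0000 × 0.27155563 = 0.271556
Relative intensity = 0.271556 / 0.499109 × 100 = 54.41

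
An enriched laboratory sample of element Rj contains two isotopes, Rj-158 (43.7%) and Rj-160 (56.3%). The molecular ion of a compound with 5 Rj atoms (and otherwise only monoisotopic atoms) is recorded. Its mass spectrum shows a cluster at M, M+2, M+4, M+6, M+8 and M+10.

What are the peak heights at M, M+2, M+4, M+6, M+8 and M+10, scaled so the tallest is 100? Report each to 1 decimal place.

4.7 : 30.1 : 77.6 : 100.0 : 64.4 : 16.6

Expanding (0.437 + 0.563)^5:
P(M) = 0.437^5 = 0.015937
P(M+2) = 5 × 0.437^4 × 0.563^1 = 0.102661
P(M+4) = 10 × 0.437^3 × 0.563^2 = 0.264522
P(M+6) = 10 × 0.437^2 × 0.563^3 = 0.340791
P(M+8) = 5 × 0.437^1 × 0.563^4 = 0.219526
P(M+10) = 0.563^5 = 0.056564
The M+6 peak is largest (0.340791); scaling to 100 gives 4.7 : 30.1 : 77.6 : 100.0 : 64.4 : 16.6.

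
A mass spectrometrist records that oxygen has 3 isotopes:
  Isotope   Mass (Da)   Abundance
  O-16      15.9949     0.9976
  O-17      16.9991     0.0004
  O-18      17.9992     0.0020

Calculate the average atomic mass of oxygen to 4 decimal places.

15.9993 Da

Weight each isotope mass by its fractional abundance: 0.9976 × 15.9949 + 0.0004 × 16.9991 + 0.0020 × 17.9992
= 15.95651 + 0.00680 + 0.03600 = 15.99931 Da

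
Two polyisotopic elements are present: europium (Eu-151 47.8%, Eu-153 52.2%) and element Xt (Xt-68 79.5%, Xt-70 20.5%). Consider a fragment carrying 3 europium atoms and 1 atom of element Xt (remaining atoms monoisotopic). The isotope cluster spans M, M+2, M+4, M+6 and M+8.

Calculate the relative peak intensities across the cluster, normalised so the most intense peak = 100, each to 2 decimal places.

22.61 : 79.91 : 100.00 : 50.31 : 7.59

Europium pattern (n=3): 0.10921535 : 0.35780594 : 0.39074206 : 0.14223665
Element Xt pattern (n=1): 0.7950 : 0.2050
Convolve the two distributions (both contribute in 2-u steps):
  M: 0.10921535×0.7950 = 0.086826
  M+2: 0.10921535×0.2050 + 0.35780594×0.7950 = 0.306845
  M+4: 0.35780594×0.2050 + 0.39074206×0.7950 = 0.383990
  M+6: 0.39074206×0.2050 + 0.14223665×0.7950 = 0.193180
  M+8: 0.14223665×0.2050 = 0.029159
Scale to base peak (0.383990) = 100: 22.61 : 79.91 : 100.00 : 50.31 : 7.59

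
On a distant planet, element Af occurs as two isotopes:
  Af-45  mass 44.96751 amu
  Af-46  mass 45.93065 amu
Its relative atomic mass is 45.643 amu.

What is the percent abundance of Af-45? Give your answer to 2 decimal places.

29.87%

Let x be the fractional abundance of Af-45; then Af-46 has abundance 1 − x.
44.96751·x + 45.93065·(1 − x) = 45.643
(44.96751 − 45.93065)·x = 45.643 − 45.93065
x = -0.28765 / -0.96314 = 0.29866 → 29.87% Af-45, 70.13% Af-46.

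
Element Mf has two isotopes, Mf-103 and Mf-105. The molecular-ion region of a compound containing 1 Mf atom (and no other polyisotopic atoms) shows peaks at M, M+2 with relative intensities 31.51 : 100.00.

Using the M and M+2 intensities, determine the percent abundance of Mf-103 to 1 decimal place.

24.0%

Write p for the Mf-103 fraction. I(M+2)/I(M) = [C(1,1)·p^0·(1−p)] / p^1 = 1·(1−p)/p = 100.00/31.51 = 3.1736
(1−p)/p = 3.1736/1 = 3.1736  ⇒  p = 1/(1 + 3.1736) = 0.2396
Mf-103: 24.0%, Mf-105: 76.0%.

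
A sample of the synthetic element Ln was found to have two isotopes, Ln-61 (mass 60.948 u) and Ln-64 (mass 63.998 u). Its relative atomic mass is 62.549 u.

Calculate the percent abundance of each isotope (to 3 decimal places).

Ln-61: 47.508%, Ln-64: 52.492%

Let x be the fractional abundance of Ln-61; then Ln-64 has abundance 1 − x.
60.948·x + 63.998·(1 − x) = 62.549
(60.948 − 63.998)·x = 62.549 − 63.998
x = -1.449 / -3.050 = 0.47508 → 47.508% Ln-61, 52.492% Ln-64.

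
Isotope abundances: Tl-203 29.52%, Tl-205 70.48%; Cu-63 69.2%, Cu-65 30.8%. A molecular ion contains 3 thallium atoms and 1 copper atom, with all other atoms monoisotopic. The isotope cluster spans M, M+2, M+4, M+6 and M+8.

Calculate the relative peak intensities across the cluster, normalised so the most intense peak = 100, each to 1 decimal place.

4.7 : 35.8 : 95.6 : 100.0 : 28.5

Thallium pattern (n=3): 0.02572463 : 0.18425524 : 0.43991564 : 0.35010449
Copper pattern (n=1): 0.6920 : 0.3080
Convolve the two distributions (both contribute in 2-u steps):
  M: 0.02572463×0.6920 = 0.017801
  M+2: 0.02572463×0.3080 + 0.18425524×0.6920 = 0.135428
  M+4: 0.18425524×0.3080 + 0.43991564×0.6920 = 0.361172
  M+6: 0.43991564×0.3080 + 0.35010449×0.6920 = 0.377766
  M+8: 0.35010449×0.3080 = 0.107832
Scale to base peak (0.377766) = 100: 4.7 : 35.8 : 95.6 : 100.0 : 28.5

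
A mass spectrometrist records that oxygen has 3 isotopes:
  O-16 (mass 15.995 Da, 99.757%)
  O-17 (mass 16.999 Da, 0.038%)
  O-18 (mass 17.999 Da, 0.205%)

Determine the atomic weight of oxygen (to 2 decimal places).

Weight each isotope mass by its fractional abundance: 0.99757 × 15.995 + 0.00038 × 16.999 + 0.00205 × 17.999
= 15.9561 + 0.0065 + 0.0369 = 15.9995 Da

16.00 Da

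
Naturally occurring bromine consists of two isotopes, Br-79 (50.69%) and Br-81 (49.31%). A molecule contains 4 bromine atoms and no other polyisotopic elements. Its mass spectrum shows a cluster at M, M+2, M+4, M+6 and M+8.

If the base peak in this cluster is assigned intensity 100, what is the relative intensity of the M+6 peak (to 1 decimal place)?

64.9

Term probabilities: M 0.0660, M+2 0.2569, M+4 0.3749, M+6 0.2431, M+8 0.0591. Base peak = M+4.
P(M+4) = C(4,2) × 0.5069^2 × 0.4931^2 = 6 × 0.25694761 × 0.24314761 = 0.374857 (base)
P(M+6) = C(4,3) × 0.5069^1 × 0.4931^3 = 4 × 0.5069 × 0.11989609 = 0.243101
Relative intensity = 0.243101 / 0.374857 × 100 = 64.9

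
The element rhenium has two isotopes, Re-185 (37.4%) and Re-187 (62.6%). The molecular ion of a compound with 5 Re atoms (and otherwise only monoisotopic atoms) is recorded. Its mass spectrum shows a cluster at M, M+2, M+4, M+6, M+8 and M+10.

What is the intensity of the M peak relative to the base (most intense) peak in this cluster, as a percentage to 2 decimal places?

2.13%

Binomial terms of (0.374 + 0.626)^5: M 0.0073, M+2 0.0612, M+4 0.2050, M+6 0.3431, M+8 0.2872, M+10 0.0961 → M+6 is the base peak.
P(M+6) = C(5,3) × 0.374^2 × 0.626^3 = 10 × 0.139876 × 0.24531438 = 0.343136 (base)
P(M) = C(5,0) × 0.374^5 × 0.626^0 = 1 × 0.00731742 × 1.0000 = 0.007317
Relative intensity = 0.007317 / 0.343136 × 100 = 2.13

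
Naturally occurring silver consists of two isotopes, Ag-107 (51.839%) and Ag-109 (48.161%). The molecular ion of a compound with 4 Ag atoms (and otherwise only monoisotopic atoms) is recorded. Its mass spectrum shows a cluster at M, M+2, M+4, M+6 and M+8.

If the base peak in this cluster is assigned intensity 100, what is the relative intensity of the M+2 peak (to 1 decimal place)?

71.8

(0.51839 + 0.48161)^4 gives M 0.0722, M+2 0.2684, M+4 0.3740, M+6 0.2316, M+8 0.0538; the largest is M+4.
P(M+4) = C(4,2) × 0.51839^2 × 0.48161^2 = 6 × 0.26872819 × 0.23194819 = 0.373986 (base)
P(M+2) = C(4,1) × 0.51839^3 × 0.48161^1 = 4 × 0.13930601 × 0.48161 = 0.268365
Relative intensity = 0.268365 / 0.373986 × 100 = 71.8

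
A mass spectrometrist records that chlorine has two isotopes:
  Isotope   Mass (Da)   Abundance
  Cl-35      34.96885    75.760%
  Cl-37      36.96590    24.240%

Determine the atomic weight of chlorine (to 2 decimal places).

Average mass = Σ (abundance × isotope mass) = 0.75760 × 34.96885 + 0.24240 × 36.96590
= 26.492401 + 8.960534 = 35.452935 Da

35.45 Da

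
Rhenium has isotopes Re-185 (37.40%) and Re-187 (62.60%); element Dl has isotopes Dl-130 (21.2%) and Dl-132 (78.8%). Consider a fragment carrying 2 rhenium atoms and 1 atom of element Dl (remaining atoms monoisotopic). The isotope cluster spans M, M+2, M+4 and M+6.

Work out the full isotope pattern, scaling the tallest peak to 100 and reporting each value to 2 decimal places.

Rhenium pattern (n=2): 0.139876 : 0.468248 : 0.391876
Element Dl pattern (n=1): 0.2120 : 0.7880
Convolve the two distributions (both contribute in 2-u steps):
  M: 0.139876×0.2120 = 0.029654
  M+2: 0.139876×0.7880 + 0.468248×0.2120 = 0.209491
  M+4: 0.468248×0.7880 + 0.391876×0.2120 = 0.452057
  M+6: 0.391876×0.7880 = 0.308798
Scale to base peak (0.452057) = 100: 6.56 : 46.34 : 100.00 : 68.31

6.56 : 46.34 : 100.00 : 68.31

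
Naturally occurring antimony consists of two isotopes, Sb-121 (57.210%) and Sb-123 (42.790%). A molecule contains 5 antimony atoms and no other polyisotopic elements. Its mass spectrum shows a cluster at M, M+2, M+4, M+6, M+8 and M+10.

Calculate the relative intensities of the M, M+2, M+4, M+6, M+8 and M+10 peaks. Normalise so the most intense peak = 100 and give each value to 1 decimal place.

17.9 : 66.8 : 100.0 : 74.8 : 28.0 : 4.2

The 5 Sb atoms are independent, so intensities follow the terms of (0.57210 + 0.42790)^5.
P(M) = 0.57210^5 = 0.061286
P(M+2) = 5 × 0.57210^4 × 0.42790^1 = 0.229192
P(M+4) = 10 × 0.57210^3 × 0.42790^2 = 0.342847
P(M+6) = 10 × 0.57210^2 × 0.42790^3 = 0.256431
P(M+8) = 5 × 0.57210^1 × 0.42790^4 = 0.095898
P(M+10) = 0.42790^5 = 0.014345
The M+4 peak is largest (0.342847); scaling to 100 gives 17.9 : 66.8 : 100.0 : 74.8 : 28.0 : 4.2.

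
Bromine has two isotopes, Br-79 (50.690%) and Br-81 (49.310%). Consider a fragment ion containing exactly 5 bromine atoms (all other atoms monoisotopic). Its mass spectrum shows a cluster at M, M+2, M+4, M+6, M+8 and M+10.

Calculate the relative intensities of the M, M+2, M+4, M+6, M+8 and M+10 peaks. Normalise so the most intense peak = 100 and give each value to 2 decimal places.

The 5 Br atoms are independent, so intensities follow the terms of (0.50690 + 0.49310)^5.
P(M) = 0.50690^5 = 0.033467
P(M+2) = 5 × 0.50690^4 × 0.49310^1 = 0.162777
P(M+4) = 10 × 0.50690^3 × 0.49310^2 = 0.316692
P(M+6) = 10 × 0.50690^2 × 0.49310^3 = 0.308070
P(M+8) = 5 × 0.50690^1 × 0.49310^4 = 0.149842
P(M+10) = 0.49310^5 = 0.029152
The M+4 peak is largest (0.316692); scaling to 100 gives 10.57 : 51.40 : 100.00 : 97.28 : 47.31 : 9.21.

10.57 : 51.40 : 100.00 : 97.28 : 47.31 : 9.21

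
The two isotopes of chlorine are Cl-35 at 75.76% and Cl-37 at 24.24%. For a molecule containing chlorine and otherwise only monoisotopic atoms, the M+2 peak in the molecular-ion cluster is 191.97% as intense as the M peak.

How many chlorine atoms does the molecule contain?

With n Cl atoms, P(M+2)/P(M) = C(n,1)·p^(n−1)q / p^n = n·q/p = n · 0.2424/0.7576.
n = 1.9197 × 0.7576/0.2424 = 6.00 ≈ 6

6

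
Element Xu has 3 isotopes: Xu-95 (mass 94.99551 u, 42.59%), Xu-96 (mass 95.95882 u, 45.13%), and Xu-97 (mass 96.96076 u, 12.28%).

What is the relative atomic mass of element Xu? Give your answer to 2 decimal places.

95.67 u

Weight each isotope mass by its fractional abundance: 0.4259 × 94.99551 + 0.4513 × 95.95882 + 0.1228 × 96.96076
= 40.458588 + 43.306215 + 11.906781 = 95.671584 u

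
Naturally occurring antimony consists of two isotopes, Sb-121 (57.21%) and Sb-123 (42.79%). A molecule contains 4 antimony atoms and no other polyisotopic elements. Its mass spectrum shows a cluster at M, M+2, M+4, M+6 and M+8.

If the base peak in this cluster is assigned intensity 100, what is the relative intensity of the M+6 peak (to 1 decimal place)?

Term probabilities: M 0.1071, M+2 0.3205, M+4 0.3596, M+6 0.1793, M+8 0.0335. Base peak = M+4.
P(M+4) = C(4,2) × 0.5721^2 × 0.4279^2 = 6 × 0.32729841 × 0.18309841 = 0.359567 (base)
P(M+6) = C(4,3) × 0.5721^1 × 0.4279^3 = 4 × 0.5721 × 0.07834781 = 0.179291
Relative intensity = 0.179291 / 0.359567 × 100 = 49.9

49.9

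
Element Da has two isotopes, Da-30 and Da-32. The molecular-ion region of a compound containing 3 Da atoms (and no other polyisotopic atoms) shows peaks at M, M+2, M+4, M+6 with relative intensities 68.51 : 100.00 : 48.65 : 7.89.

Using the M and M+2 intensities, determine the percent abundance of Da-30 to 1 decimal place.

67.3%

Let p = fractional abundance of Da-30. I(M+2)/I(M) = [C(3,1)·p^2·(1−p)] / p^3 = 3·(1−p)/p = 100.00/68.51 = 1.4596
(1−p)/p = 1.4596/3 = 0.4865  ⇒  p = 1/(1 + 0.4865) = 0.6727
Da-30: 67.3%, Da-32: 32.7%.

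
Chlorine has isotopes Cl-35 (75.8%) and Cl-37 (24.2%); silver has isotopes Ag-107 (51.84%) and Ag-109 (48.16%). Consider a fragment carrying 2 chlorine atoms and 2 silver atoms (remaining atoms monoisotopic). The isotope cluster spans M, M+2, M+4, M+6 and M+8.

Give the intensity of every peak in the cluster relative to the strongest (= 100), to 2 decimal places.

40.06 : 100.00 : 86.17 : 29.66 : 3.52

Chlorine pattern (n=2): 0.574564 : 0.366872 : 0.058564
Silver pattern (n=2): 0.26873856 : 0.49932288 : 0.23193856
Convolve the two distributions (both contribute in 2-u steps):
  M: 0.574564×0.26873856 = 0.154408
  M+2: 0.574564×0.49932288 + 0.366872×0.26873856 = 0.385486
  M+4: 0.574564×0.23193856 + 0.366872×0.49932288 + 0.058564×0.26873856 = 0.332190
  M+6: 0.366872×0.23193856 + 0.058564×0.49932288 = 0.114334
  M+8: 0.058564×0.23193856 = 0.013583
Scale to base peak (0.385486) = 100: 40.06 : 100.00 : 86.17 : 29.66 : 3.52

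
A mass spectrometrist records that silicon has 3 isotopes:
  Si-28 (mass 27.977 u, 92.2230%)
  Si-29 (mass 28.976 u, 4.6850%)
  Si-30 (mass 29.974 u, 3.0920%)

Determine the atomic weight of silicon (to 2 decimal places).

Ar = Σ fᵢ·mᵢ = 0.922230 × 27.977 + 0.046850 × 28.976 + 0.030920 × 29.974
= 25.8012 + 1.3575 + 0.9268 = 28.0855 u

28.09 u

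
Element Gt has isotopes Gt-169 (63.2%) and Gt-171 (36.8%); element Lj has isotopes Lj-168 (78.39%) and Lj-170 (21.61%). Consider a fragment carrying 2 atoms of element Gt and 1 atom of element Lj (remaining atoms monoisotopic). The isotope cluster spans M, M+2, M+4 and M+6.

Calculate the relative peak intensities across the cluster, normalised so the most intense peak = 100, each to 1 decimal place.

Element Gt pattern (n=2): 0.399424 : 0.465152 : 0.135424
Element Lj pattern (n=1): 0.7839 : 0.2161
Convolve the two distributions (both contribute in 2-u steps):
  M: 0.399424×0.7839 = 0.313108
  M+2: 0.399424×0.2161 + 0.465152×0.7839 = 0.450948
  M+4: 0.465152×0.2161 + 0.135424×0.7839 = 0.206678
  M+6: 0.135424×0.2161 = 0.029265
Scale to base peak (0.450948) = 100: 69.4 : 100.0 : 45.8 : 6.5

69.4 : 100.0 : 45.8 : 6.5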